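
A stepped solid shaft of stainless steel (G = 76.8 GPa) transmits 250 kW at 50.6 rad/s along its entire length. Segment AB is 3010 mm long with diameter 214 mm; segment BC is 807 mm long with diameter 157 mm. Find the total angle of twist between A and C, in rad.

0.00181 rad

ω = 50.6 rad/s, so T = P/ω = 250×10³ / 50.60 = 4941 N·m.
J_AB = π(0.214)⁴/32 = 2.06×10^-4 m⁴; J_BC = π(0.157)⁴/32 = 5.96×10^-5 m⁴.
θ = (T/G)·Σ L_i/J_i = (4941/76.8×10⁹)·(3.01/2.06×10^-4 + 0.807/5.96×10^-5) = 1.811×10^-3 rad.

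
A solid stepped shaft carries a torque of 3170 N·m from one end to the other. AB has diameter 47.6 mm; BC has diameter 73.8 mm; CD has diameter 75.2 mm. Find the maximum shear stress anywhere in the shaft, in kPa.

Under the same torque, τ_max = 16T/(πd³) is largest where d is smallest — segment AB (d = 47.6 mm).
τ_max = 16·3170/(π·(0.0476)³) = 1.497×10^8 Pa.

150000 kPa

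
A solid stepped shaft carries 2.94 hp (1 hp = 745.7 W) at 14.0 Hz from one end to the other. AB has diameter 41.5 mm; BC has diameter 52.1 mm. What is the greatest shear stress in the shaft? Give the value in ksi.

0.258 ksi

ω = 2π·14.0 = 87.96 rad/s, so T = P/ω = 2.94×745.7 / 87.96 = 24.92 N·m.
Under the same torque, τ_max = 16T/(πd³) is largest where d is smallest — segment AB (d = 41.5 mm).
τ_max = 16·24.92/(π·(0.0415)³) = 1.776×10^6 Pa.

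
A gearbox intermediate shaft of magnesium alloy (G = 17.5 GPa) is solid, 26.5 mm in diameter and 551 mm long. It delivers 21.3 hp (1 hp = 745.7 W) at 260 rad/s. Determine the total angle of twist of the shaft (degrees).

ω = 260 rad/s, so T = P/ω = 21.3×745.7 / 260.0 = 61.09 N·m.
J = πd⁴/32 = π(0.0265)⁴/32 = 4.842×10^-8 m⁴.
θ = T·L/(G·J) = 61.09 × 0.551 / (17.5×10⁹ × 4.842×10^-8) = 0.03973 rad.

2.28°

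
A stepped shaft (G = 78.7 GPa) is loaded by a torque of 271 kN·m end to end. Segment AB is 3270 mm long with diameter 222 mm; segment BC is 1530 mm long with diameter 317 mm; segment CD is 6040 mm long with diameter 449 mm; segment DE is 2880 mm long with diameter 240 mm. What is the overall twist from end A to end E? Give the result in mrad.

J_AB = π(0.222)⁴/32 = 2.38×10^-4 m⁴; J_BC = π(0.317)⁴/32 = 9.91×10^-4 m⁴; J_CD = π(0.449)⁴/32 = 3.99×10^-3 m⁴; J_DE = π(0.240)⁴/32 = 3.26×10^-4 m⁴.
θ = (T/G)·Σ L_i/J_i = (271000/78.7×10⁹)·(3.27/2.38×10^-4 + 1.53/9.91×10^-4 + 6.04/3.99×10^-3 + 2.88/3.26×10^-4) = 0.08819 rad.

88.2 mrad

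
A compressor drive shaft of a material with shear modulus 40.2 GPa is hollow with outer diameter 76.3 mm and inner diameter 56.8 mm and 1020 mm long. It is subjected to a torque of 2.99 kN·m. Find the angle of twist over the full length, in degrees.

1.89°

J = π(d_o⁴ − d_i⁴)/32 = π(0.0763⁴ − 0.0568⁴)/32 = 2.305×10^-6 m⁴.
θ = T·L/(G·J) = 2990 × 1.02 / (40.2×10⁹ × 2.305×10^-6) = 0.03291 rad.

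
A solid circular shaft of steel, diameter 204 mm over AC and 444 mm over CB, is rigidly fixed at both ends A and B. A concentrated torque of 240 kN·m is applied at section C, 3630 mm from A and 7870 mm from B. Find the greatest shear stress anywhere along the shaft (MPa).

Compatibility: T_A·a/J_AC = T_B·b/J_CB with T_A + T_B = T₀.
J_AC = 1.70×10^-4 m⁴, J_CB = 3.82×10^-3 m⁴, so T_A = T₀·(J_AC/a)/((J_AC/a)+(J_CB/b)) = 21150 N·m, T_B = 218900 N·m.
τ in each portion: τ_AC = 1.27×10^7 Pa, τ_CB = 1.27×10^7 Pa; maximum is in CB.
τ_max = T_CB·r/J = 218900·0.222/3.82×10^-3 = 1.273×10^7 Pa.

12.7 MPa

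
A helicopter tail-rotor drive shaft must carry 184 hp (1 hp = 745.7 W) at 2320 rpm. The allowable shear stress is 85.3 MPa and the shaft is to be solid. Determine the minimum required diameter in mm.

32.3 mm

ω = 2π·2320/60 = 242.9 rad/s, so T = P/ω = 184×745.7 / 242.9 = 564.8 N·m.
For a solid shaft τ_max = 16T/(πd³), so d = (16T/(π τ_allow))^(1/3) = (16·564.8/(π·8.53×10^7))^(1/3) = 0.03231 m.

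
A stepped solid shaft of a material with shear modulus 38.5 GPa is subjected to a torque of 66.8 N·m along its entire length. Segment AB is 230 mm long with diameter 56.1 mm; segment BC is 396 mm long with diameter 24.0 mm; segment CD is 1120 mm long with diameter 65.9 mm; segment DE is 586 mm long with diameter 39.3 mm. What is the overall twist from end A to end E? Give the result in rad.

J_AB = π(0.0561)⁴/32 = 9.72×10^-7 m⁴; J_BC = π(0.0240)⁴/32 = 3.26×10^-8 m⁴; J_CD = π(0.0659)⁴/32 = 1.85×10^-6 m⁴; J_DE = π(0.0393)⁴/32 = 2.34×10^-7 m⁴.
θ = (T/G)·Σ L_i/J_i = (66.80/38.5×10⁹)·(0.230/9.72×10^-7 + 0.396/3.26×10^-8 + 1.12/1.85×10^-6 + 0.586/2.34×10^-7) = 0.02690 rad.

0.0269 rad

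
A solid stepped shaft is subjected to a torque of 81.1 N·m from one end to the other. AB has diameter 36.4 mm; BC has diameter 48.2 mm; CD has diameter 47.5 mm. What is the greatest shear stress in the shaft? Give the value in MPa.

Under the same torque, τ_max = 16T/(πd³) is largest where d is smallest — segment AB (d = 36.4 mm).
τ_max = 16·81.10/(π·(0.0364)³) = 8.564×10^6 Pa.

8.56 MPa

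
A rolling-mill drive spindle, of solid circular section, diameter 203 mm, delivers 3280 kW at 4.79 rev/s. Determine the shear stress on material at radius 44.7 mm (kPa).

29200 kPa

ω = 2π·4.79 = 30.10 rad/s, so T = P/ω = 3280×10³ / 30.10 = 109000 N·m.
J = πd⁴/32 = π(0.203)⁴/32 = 1.667×10^-4 m⁴.
Shear stress varies linearly with radius: τ = T·r/J = 109000 × 0.0447 / 1.667×10^-4 = 2.922×10^7 Pa.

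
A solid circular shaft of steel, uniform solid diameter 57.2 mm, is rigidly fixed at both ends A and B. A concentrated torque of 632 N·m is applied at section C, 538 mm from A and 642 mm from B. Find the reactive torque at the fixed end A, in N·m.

With uniform GJ and both ends fixed, compatibility θ_AC = θ_CB gives T_A·a = T_B·b, together with T_A + T_B = T₀.
T_A = T₀·b/(a+b) = 632.0·642/1180 = 343.9 N·m; T_B = 288.1 N·m.

344 N·m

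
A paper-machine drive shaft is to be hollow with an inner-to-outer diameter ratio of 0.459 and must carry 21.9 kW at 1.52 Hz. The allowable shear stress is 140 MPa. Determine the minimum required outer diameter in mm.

ω = 2π·1.52 = 9.550 rad/s, so T = P/ω = 21.9×10³ / 9.550 = 2293 N·m.
For a hollow shaft with d_i/d_o = 0.459: τ_max = 16T/(π d_o³ (1−k⁴)), so d_o = [16T/(π τ_allow (1−k⁴))]^(1/3) = [16·2293/(π·1.40×10^8·0.9556)]^(1/3) = 0.04436 m.

44.4 mm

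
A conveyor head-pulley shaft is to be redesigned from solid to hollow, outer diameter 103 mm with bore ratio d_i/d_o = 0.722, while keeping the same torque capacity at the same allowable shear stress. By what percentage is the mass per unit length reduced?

Equal τ_max and T ⇒ the solid shaft needs d_s³ = d_o³(1−k⁴), so d_s = 103·(1−0.722⁴)^(1/3) = 92.67 mm.
Area ratio A_h/A_s = d_o²(1−k²)/d_s² = (1−k²)/(1−k⁴)^(2/3) = 0.5914.
Mass saving = 1 − 0.5914 = 40.9 %.

40.9 %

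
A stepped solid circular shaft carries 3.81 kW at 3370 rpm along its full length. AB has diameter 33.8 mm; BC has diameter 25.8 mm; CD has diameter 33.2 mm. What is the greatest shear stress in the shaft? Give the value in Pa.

3.20e6 Pa

ω = 2π·3370/60 = 352.9 rad/s, so T = P/ω = 3.81×10³ / 352.9 = 10.80 N·m.
Under the same torque, τ_max = 16T/(πd³) is largest where d is smallest — segment BC (d = 25.8 mm).
τ_max = 16·10.80/(π·(0.0258)³) = 3.202×10^6 Pa.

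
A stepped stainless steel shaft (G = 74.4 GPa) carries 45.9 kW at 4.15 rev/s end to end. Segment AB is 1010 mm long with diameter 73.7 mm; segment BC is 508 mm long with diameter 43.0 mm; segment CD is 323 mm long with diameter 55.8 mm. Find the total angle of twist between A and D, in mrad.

52.1 mrad

ω = 2π·4.15 = 26.08 rad/s, so T = P/ω = 45.9×10³ / 26.08 = 1760 N·m.
J_AB = π(0.0737)⁴/32 = 2.90×10^-6 m⁴; J_BC = π(0.0430)⁴/32 = 3.36×10^-7 m⁴; J_CD = π(0.0558)⁴/32 = 9.52×10^-7 m⁴.
θ = (T/G)·Σ L_i/J_i = (1760/74.4×10⁹)·(1.01/2.90×10^-6 + 0.508/3.36×10^-7 + 0.323/9.52×10^-7) = 0.05209 rad.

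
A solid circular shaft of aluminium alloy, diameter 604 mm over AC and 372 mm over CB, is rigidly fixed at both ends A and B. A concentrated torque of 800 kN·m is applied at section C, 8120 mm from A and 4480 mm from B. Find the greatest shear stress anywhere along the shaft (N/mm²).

16.4 N/mm²

Compatibility: T_A·a/J_AC = T_B·b/J_CB with T_A + T_B = T₀.
J_AC = 0.0131 m⁴, J_CB = 1.88×10^-3 m⁴, so T_A = T₀·(J_AC/a)/((J_AC/a)+(J_CB/b)) = 634500 N·m, T_B = 165500 N·m.
τ in each portion: τ_AC = 1.47×10^7 Pa, τ_CB = 1.64×10^7 Pa; maximum is in CB.
τ_max = T_CB·r/J = 165500·0.186/1.88×10^-3 = 1.637×10^7 Pa.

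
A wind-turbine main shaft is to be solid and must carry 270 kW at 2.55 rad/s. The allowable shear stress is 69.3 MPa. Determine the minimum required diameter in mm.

ω = 2.55 rad/s, so T = P/ω = 270×10³ / 2.550 = 105900 N·m.
For a solid shaft τ_max = 16T/(πd³), so d = (16T/(π τ_allow))^(1/3) = (16·105900/(π·6.93×10^7))^(1/3) = 0.1982 m.

198 mm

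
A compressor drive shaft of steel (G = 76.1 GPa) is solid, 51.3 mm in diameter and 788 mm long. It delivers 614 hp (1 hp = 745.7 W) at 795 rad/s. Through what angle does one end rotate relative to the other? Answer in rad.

0.00877 rad

ω = 795 rad/s, so T = P/ω = 614×745.7 / 795.0 = 575.9 N·m.
J = πd⁴/32 = π(0.0513)⁴/32 = 6.799×10^-7 m⁴.
θ = T·L/(G·J) = 575.9 × 0.788 / (76.1×10⁹ × 6.799×10^-7) = 8.771×10^-3 rad.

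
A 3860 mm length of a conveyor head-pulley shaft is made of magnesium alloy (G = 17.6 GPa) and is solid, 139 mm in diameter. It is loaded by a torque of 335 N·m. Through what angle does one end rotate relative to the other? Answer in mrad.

J = πd⁴/32 = π(0.139)⁴/32 = 3.665×10^-5 m⁴.
θ = T·L/(G·J) = 335.0 × 3.86 / (17.6×10⁹ × 3.665×10^-5) = 2.005×10^-3 rad.

2.00 mrad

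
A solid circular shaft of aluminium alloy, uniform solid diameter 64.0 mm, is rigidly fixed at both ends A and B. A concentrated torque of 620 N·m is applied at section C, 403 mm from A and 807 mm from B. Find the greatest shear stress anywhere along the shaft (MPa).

With uniform GJ and both ends fixed, compatibility θ_AC = θ_CB gives T_A·a = T_B·b, together with T_A + T_B = T₀.
T_A = T₀·b/(a+b) = 620.0·807/1210 = 413.5 N·m; T_B = 206.5 N·m.
τ in each portion: τ_AC = 8.03×10^6 Pa, τ_CB = 4.01×10^6 Pa; maximum is in AC.
τ_max = T_AC·r/J = 413.5·0.0320/1.65×10^-6 = 8.034×10^6 Pa.

8.03 MPa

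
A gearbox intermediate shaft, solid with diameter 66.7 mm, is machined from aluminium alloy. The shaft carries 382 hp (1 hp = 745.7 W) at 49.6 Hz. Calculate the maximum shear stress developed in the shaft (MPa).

15.7 MPa

ω = 2π·49.6 = 311.6 rad/s, so T = P/ω = 382×745.7 / 311.6 = 914.0 N·m.
J = πd⁴/32 = π(0.0667)⁴/32 = 1.943×10^-6 m⁴.
τ_max = T·r/J = 914.0 × 0.0334 / 1.943×10^-6 = 1.569×10^7 Pa.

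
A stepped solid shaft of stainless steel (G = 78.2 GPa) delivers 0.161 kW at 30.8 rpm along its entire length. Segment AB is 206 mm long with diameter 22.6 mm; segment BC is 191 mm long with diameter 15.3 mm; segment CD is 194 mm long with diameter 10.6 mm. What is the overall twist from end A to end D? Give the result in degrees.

ω = 2π·30.8/60 = 3.225 rad/s, so T = P/ω = 0.161×10³ / 3.225 = 49.92 N·m.
J_AB = π(0.0226)⁴/32 = 2.56×10^-8 m⁴; J_BC = π(0.0153)⁴/32 = 5.38×10^-9 m⁴; J_CD = π(0.0106)⁴/32 = 1.24×10^-9 m⁴.
θ = (T/G)·Σ L_i/J_i = (49.92/78.2×10⁹)·(0.206/2.56×10^-8 + 0.191/5.38×10^-9 + 0.194/1.24×10^-9) = 0.1277 rad.

7.32°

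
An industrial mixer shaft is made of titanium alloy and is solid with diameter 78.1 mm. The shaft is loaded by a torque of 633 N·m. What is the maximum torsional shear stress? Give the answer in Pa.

J = πd⁴/32 = π(0.0781)⁴/32 = 3.653×10^-6 m⁴.
τ_max = T·r/J = 633.0 × 0.0390 / 3.653×10^-6 = 6.767×10^6 Pa.

6.77e6 Pa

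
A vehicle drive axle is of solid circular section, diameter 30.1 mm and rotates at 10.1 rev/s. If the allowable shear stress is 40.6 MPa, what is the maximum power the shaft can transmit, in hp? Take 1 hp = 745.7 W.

J = πd⁴/32 = π(0.0301)⁴/32 = 8.059×10^-8 m⁴.
T_max = τ_allow·J/r = 4.06×10^7 × 8.059×10^-8 / 0.0151 = 217.4 N·m.
ω = 2π·10.1 = 63.46 rad/s, so P_max = T_max·ω = 1.380×10^4 W.

18.5 hp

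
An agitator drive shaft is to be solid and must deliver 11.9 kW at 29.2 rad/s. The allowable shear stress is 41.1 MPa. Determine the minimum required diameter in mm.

37.0 mm

ω = 29.2 rad/s, so T = P/ω = 11.9×10³ / 29.20 = 407.5 N·m.
For a solid shaft τ_max = 16T/(πd³), so d = (16T/(π τ_allow))^(1/3) = (16·407.5/(π·4.11×10^7))^(1/3) = 0.03696 m.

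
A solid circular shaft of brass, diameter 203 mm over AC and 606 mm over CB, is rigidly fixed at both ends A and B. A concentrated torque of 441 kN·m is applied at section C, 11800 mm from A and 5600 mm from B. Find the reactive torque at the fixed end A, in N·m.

2620 N·m

Compatibility: T_A·a/J_AC = T_B·b/J_CB with T_A + T_B = T₀.
J_AC = 1.67×10^-4 m⁴, J_CB = 0.0132 m⁴, so T_A = T₀·(J_AC/a)/((J_AC/a)+(J_CB/b)) = 2620 N·m, T_B = 438400 N·m.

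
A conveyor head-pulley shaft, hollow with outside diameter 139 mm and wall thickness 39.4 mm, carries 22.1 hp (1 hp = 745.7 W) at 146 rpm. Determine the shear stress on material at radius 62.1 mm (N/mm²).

ω = 2π·146/60 = 15.29 rad/s, so T = P/ω = 22.1×745.7 / 15.29 = 1078 N·m.
J = π(d_o⁴ − d_i⁴)/32 = π(0.139⁴ − 0.0602⁴)/32 = 3.536×10^-5 m⁴.
Shear stress varies linearly with radius: τ = T·r/J = 1078 × 0.0621 / 3.536×10^-5 = 1.893×10^6 Pa.

1.89 N/mm²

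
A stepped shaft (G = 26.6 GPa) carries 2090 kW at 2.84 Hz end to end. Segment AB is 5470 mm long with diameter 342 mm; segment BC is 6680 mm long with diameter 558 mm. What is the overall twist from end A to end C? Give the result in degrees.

1.20°

ω = 2π·2.84 = 17.84 rad/s, so T = P/ω = 2090×10³ / 17.84 = 117100 N·m.
J_AB = π(0.342)⁴/32 = 1.34×10^-3 m⁴; J_BC = π(0.558)⁴/32 = 9.52×10^-3 m⁴.
θ = (T/G)·Σ L_i/J_i = (117100/26.6×10⁹)·(5.47/1.34×10^-3 + 6.68/9.52×10^-3) = 0.02102 rad.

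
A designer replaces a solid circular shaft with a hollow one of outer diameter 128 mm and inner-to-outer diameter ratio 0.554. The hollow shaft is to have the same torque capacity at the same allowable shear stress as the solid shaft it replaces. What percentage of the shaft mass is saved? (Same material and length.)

Equal τ_max and T ⇒ the solid shaft needs d_s³ = d_o³(1−k⁴), so d_s = 128·(1−0.554⁴)^(1/3) = 123.8 mm.
Area ratio A_h/A_s = d_o²(1−k²)/d_s² = (1−k²)/(1−k⁴)^(2/3) = 0.7403.
Mass saving = 1 − 0.7403 = 26.0 %.

26.0 %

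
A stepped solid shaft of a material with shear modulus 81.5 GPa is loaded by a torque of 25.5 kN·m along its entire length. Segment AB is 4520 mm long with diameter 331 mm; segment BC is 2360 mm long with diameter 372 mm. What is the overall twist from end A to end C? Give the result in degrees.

J_AB = π(0.331)⁴/32 = 1.18×10^-3 m⁴; J_BC = π(0.372)⁴/32 = 1.88×10^-3 m⁴.
θ = (T/G)·Σ L_i/J_i = (25500/81.5×10⁹)·(4.52/1.18×10^-3 + 2.36/1.88×10^-3) = 1.593×10^-3 rad.

0.0913°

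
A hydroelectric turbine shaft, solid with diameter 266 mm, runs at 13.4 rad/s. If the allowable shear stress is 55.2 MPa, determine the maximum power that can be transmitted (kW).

2730 kW

J = πd⁴/32 = π(0.266)⁴/32 = 4.915×10^-4 m⁴.
T_max = τ_allow·J/r = 5.52×10^7 × 4.915×10^-4 / 0.133 = 204000 N·m.
ω = 13.4 rad/s, so P_max = T_max·ω = 2.733×10^6 W.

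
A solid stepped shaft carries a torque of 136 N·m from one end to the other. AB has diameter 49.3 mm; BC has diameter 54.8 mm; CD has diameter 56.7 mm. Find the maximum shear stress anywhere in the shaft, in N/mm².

Under the same torque, τ_max = 16T/(πd³) is largest where d is smallest — segment AB (d = 49.3 mm).
τ_max = 16·136.0/(π·(0.0493)³) = 5.781×10^6 Pa.

5.78 N/mm²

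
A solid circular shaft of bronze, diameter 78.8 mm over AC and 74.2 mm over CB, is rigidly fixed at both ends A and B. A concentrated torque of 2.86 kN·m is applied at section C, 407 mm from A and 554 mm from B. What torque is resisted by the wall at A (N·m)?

1810 N·m

Compatibility: T_A·a/J_AC = T_B·b/J_CB with T_A + T_B = T₀.
J_AC = 3.79×10^-6 m⁴, J_CB = 2.98×10^-6 m⁴, so T_A = T₀·(J_AC/a)/((J_AC/a)+(J_CB/b)) = 1813 N·m, T_B = 1047 N·m.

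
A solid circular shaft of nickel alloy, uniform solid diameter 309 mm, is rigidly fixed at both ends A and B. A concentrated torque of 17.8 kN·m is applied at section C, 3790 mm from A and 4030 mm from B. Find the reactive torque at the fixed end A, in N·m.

9170 N·m

With uniform GJ and both ends fixed, compatibility θ_AC = θ_CB gives T_A·a = T_B·b, together with T_A + T_B = T₀.
T_A = T₀·b/(a+b) = 17800·4030/7820 = 9173 N·m; T_B = 8627 N·m.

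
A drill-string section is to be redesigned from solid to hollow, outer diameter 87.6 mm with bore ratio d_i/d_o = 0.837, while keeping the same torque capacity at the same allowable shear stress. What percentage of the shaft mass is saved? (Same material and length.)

53.0 %

Equal τ_max and T ⇒ the solid shaft needs d_s³ = d_o³(1−k⁴), so d_s = 87.6·(1−0.837⁴)^(1/3) = 69.95 mm.
Area ratio A_h/A_s = d_o²(1−k²)/d_s² = (1−k²)/(1−k⁴)^(2/3) = 0.4696.
Mass saving = 1 − 0.4696 = 53.0 %.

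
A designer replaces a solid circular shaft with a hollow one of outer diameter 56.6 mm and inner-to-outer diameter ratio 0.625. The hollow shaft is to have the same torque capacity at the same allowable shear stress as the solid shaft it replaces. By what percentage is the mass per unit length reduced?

32.0 %

Equal τ_max and T ⇒ the solid shaft needs d_s³ = d_o³(1−k⁴), so d_s = 56.6·(1−0.625⁴)^(1/3) = 53.56 mm.
Area ratio A_h/A_s = d_o²(1−k²)/d_s² = (1−k²)/(1−k⁴)^(2/3) = 0.6805.
Mass saving = 1 − 0.6805 = 32.0 %.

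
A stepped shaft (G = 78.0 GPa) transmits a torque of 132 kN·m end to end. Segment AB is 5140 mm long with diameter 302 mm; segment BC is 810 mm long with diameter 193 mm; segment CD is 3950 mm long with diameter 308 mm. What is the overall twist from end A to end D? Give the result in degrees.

J_AB = π(0.302)⁴/32 = 8.17×10^-4 m⁴; J_BC = π(0.193)⁴/32 = 1.36×10^-4 m⁴; J_CD = π(0.308)⁴/32 = 8.83×10^-4 m⁴.
θ = (T/G)·Σ L_i/J_i = (132000/78.0×10⁹)·(5.14/8.17×10^-4 + 0.810/1.36×10^-4 + 3.95/8.83×10^-4) = 0.02828 rad.

1.62°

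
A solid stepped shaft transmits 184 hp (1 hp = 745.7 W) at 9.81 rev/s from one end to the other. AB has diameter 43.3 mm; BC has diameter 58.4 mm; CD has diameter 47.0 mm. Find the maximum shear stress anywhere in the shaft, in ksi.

ω = 2π·9.81 = 61.64 rad/s, so T = P/ω = 184×745.7 / 61.64 = 2226 N·m.
Under the same torque, τ_max = 16T/(πd³) is largest where d is smallest — segment AB (d = 43.3 mm).
τ_max = 16·2226/(π·(0.0433)³) = 1.396×10^8 Pa.

20.3 ksi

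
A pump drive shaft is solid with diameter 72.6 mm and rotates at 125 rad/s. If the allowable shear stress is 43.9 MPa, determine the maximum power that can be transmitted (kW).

J = πd⁴/32 = π(0.0726)⁴/32 = 2.727×10^-6 m⁴.
T_max = τ_allow·J/r = 4.39×10^7 × 2.727×10^-6 / 0.0363 = 3298 N·m.
ω = 125 rad/s, so P_max = T_max·ω = 4.123×10^5 W.

412 kW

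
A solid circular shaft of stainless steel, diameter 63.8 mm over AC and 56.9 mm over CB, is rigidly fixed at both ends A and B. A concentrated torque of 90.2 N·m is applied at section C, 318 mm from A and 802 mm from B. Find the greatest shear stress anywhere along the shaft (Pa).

Compatibility: T_A·a/J_AC = T_B·b/J_CB with T_A + T_B = T₀.
J_AC = 1.63×10^-6 m⁴, J_CB = 1.03×10^-6 m⁴, so T_A = T₀·(J_AC/a)/((J_AC/a)+(J_CB/b)) = 72.11 N·m, T_B = 18.09 N·m.
τ in each portion: τ_AC = 1.41×10^6 Pa, τ_CB = 5.00×10^5 Pa; maximum is in AC.
τ_max = T_AC·r/J = 72.11·0.0319/1.63×10^-6 = 1.414×10^6 Pa.

1.41e6 Pa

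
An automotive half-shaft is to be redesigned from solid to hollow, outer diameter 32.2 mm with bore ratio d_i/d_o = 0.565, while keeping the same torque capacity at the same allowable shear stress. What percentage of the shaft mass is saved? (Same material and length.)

Equal τ_max and T ⇒ the solid shaft needs d_s³ = d_o³(1−k⁴), so d_s = 32.2·(1−0.565⁴)^(1/3) = 31.07 mm.
Area ratio A_h/A_s = d_o²(1−k²)/d_s² = (1−k²)/(1−k⁴)^(2/3) = 0.7313.
Mass saving = 1 − 0.7313 = 26.9 %.

26.9 %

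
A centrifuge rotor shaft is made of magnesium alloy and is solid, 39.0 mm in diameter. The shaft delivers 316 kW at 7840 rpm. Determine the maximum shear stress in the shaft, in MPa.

ω = 2π·7840/60 = 821.0 rad/s, so T = P/ω = 316×10³ / 821.0 = 384.9 N·m.
J = πd⁴/32 = π(0.0390)⁴/32 = 2.271×10^-7 m⁴.
τ_max = T·r/J = 384.9 × 0.0195 / 2.271×10^-7 = 3.305×10^7 Pa.

33.0 MPa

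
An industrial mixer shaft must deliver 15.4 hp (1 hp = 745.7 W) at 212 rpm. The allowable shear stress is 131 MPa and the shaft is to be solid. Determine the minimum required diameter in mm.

ω = 2π·212/60 = 22.20 rad/s, so T = P/ω = 15.4×745.7 / 22.20 = 517.3 N·m.
For a solid shaft τ_max = 16T/(πd³), so d = (16T/(π τ_allow))^(1/3) = (16·517.3/(π·1.31×10^8))^(1/3) = 0.02719 m.

27.2 mm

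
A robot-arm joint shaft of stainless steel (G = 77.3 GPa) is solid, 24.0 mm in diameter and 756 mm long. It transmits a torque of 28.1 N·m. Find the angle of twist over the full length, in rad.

0.00844 rad

J = πd⁴/32 = π(0.0240)⁴/32 = 3.257×10^-8 m⁴.
θ = T·L/(G·J) = 28.10 × 0.756 / (77.3×10⁹ × 3.257×10^-8) = 8.437×10^-3 rad.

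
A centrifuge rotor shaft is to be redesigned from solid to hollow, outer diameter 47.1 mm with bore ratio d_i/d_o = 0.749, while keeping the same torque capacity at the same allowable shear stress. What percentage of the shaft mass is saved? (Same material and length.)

43.5 %

Equal τ_max and T ⇒ the solid shaft needs d_s³ = d_o³(1−k⁴), so d_s = 47.1·(1−0.749⁴)^(1/3) = 41.53 mm.
Area ratio A_h/A_s = d_o²(1−k²)/d_s² = (1−k²)/(1−k⁴)^(2/3) = 0.5648.
Mass saving = 1 − 0.5648 = 43.5 %.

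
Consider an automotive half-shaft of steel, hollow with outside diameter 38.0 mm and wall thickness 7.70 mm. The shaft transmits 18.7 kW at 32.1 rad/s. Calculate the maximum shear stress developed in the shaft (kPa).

ω = 32.1 rad/s, so T = P/ω = 18.7×10³ / 32.10 = 582.6 N·m.
J = π(d_o⁴ − d_i⁴)/32 = π(0.0380⁴ − 0.0226⁴)/32 = 1.791×10^-7 m⁴.
τ_max = T·r/J = 582.6 × 0.0190 / 1.791×10^-7 = 6.180×10^7 Pa.

61800 kPa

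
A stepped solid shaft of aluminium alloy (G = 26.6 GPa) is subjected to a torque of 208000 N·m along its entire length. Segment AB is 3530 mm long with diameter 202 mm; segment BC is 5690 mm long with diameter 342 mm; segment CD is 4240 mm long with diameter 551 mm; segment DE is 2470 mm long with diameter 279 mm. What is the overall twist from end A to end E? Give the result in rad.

J_AB = π(0.202)⁴/32 = 1.63×10^-4 m⁴; J_BC = π(0.342)⁴/32 = 1.34×10^-3 m⁴; J_CD = π(0.551)⁴/32 = 9.05×10^-3 m⁴; J_DE = π(0.279)⁴/32 = 5.95×10^-4 m⁴.
θ = (T/G)·Σ L_i/J_i = (208000/26.6×10⁹)·(3.53/1.63×10^-4 + 5.69/1.34×10^-3 + 4.24/9.05×10^-3 + 2.47/5.95×10^-4) = 0.2381 rad.

0.238 rad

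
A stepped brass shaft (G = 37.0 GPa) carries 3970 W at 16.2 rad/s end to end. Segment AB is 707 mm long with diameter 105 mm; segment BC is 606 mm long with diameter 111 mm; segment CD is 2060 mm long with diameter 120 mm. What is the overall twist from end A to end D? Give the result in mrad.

1.33 mrad

ω = 16.2 rad/s, so T = P/ω = 3970 / 16.20 = 245.1 N·m.
J_AB = π(0.105)⁴/32 = 1.19×10^-5 m⁴; J_BC = π(0.111)⁴/32 = 1.49×10^-5 m⁴; J_CD = π(0.120)⁴/32 = 2.04×10^-5 m⁴.
θ = (T/G)·Σ L_i/J_i = (245.1/37.0×10⁹)·(0.707/1.19×10^-5 + 0.606/1.49×10^-5 + 2.06/2.04×10^-5) = 1.332×10^-3 rad.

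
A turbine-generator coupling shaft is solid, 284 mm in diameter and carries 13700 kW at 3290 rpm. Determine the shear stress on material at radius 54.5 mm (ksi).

ω = 2π·3290/60 = 344.5 rad/s, so T = P/ω = 13700×10³ / 344.5 = 39760 N·m.
J = πd⁴/32 = π(0.284)⁴/32 = 6.387×10^-4 m⁴.
Shear stress varies linearly with radius: τ = T·r/J = 39760 × 0.0545 / 6.387×10^-4 = 3.393×10^6 Pa.

0.492 ksi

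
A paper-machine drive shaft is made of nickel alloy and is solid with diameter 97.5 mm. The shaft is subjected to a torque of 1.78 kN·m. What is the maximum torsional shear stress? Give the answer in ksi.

J = πd⁴/32 = π(0.0975)⁴/32 = 8.872×10^-6 m⁴.
τ_max = T·r/J = 1780 × 0.0488 / 8.872×10^-6 = 9.781×10^6 Pa.

1.42 ksi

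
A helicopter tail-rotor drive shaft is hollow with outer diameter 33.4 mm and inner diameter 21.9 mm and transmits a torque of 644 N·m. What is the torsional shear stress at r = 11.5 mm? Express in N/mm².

J = π(d_o⁴ − d_i⁴)/32 = π(0.0334⁴ − 0.0219⁴)/32 = 9.959×10^-8 m⁴.
Shear stress varies linearly with radius: τ = T·r/J = 644.0 × 0.0115 / 9.959×10^-8 = 7.436×10^7 Pa.

74.4 N/mm²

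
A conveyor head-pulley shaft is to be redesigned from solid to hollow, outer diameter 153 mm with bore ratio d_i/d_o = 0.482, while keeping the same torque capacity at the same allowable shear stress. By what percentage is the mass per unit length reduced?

20.3 %

Equal τ_max and T ⇒ the solid shaft needs d_s³ = d_o³(1−k⁴), so d_s = 153·(1−0.482⁴)^(1/3) = 150.2 mm.
Area ratio A_h/A_s = d_o²(1−k²)/d_s² = (1−k²)/(1−k⁴)^(2/3) = 0.7966.
Mass saving = 1 − 0.7966 = 20.3 %.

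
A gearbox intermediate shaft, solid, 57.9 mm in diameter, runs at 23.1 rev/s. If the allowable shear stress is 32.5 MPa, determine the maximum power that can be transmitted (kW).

J = πd⁴/32 = π(0.0579)⁴/32 = 1.103×10^-6 m⁴.
T_max = τ_allow·J/r = 3.25×10^7 × 1.103×10^-6 / 0.0290 = 1239 N·m.
ω = 2π·23.1 = 145.1 rad/s, so P_max = T_max·ω = 1.798×10^5 W.

180 kW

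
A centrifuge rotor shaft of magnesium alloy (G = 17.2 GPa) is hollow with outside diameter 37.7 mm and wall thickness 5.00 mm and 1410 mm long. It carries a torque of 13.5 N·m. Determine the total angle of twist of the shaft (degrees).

J = π(d_o⁴ − d_i⁴)/32 = π(0.0377⁴ − 0.0277⁴)/32 = 1.405×10^-7 m⁴.
θ = T·L/(G·J) = 13.50 × 1.41 / (17.2×10⁹ × 1.405×10^-7) = 7.876×10^-3 rad.

0.451°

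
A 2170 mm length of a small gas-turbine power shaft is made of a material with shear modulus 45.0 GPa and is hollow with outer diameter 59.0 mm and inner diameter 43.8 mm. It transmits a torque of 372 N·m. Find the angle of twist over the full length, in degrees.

1.24°

J = π(d_o⁴ − d_i⁴)/32 = π(0.0590⁴ − 0.0438⁴)/32 = 8.283×10^-7 m⁴.
θ = T·L/(G·J) = 372.0 × 2.17 / (45.0×10⁹ × 8.283×10^-7) = 0.02166 rad.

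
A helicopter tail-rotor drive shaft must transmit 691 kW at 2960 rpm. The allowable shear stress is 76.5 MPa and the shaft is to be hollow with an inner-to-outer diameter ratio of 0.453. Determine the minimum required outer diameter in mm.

ω = 2π·2960/60 = 310.0 rad/s, so T = P/ω = 691×10³ / 310.0 = 2229 N·m.
For a hollow shaft with d_i/d_o = 0.453: τ_max = 16T/(π d_o³ (1−k⁴)), so d_o = [16T/(π τ_allow (1−k⁴))]^(1/3) = [16·2229/(π·7.65×10^7·0.9579)]^(1/3) = 0.05371 m.

53.7 mm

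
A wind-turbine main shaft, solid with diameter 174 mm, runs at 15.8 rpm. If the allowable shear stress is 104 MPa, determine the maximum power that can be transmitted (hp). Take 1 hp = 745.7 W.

239 hp

J = πd⁴/32 = π(0.174)⁴/32 = 8.999×10^-5 m⁴.
T_max = τ_allow·J/r = 1.04×10^8 × 8.999×10^-5 / 0.0870 = 107600 N·m.
ω = 2π·15.8/60 = 1.655 rad/s, so P_max = T_max·ω = 1.780×10^5 W.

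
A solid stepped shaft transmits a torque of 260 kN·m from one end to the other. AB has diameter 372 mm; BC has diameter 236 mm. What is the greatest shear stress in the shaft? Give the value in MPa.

Under the same torque, τ_max = 16T/(πd³) is largest where d is smallest — segment BC (d = 236 mm).
τ_max = 16·260000/(π·(0.236)³) = 1.007×10^8 Pa.

101 MPa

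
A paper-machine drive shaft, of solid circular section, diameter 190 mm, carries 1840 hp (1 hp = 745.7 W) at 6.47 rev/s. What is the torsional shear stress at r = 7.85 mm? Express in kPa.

ω = 2π·6.47 = 40.65 rad/s, so T = P/ω = 1840×745.7 / 40.65 = 33750 N·m.
J = πd⁴/32 = π(0.190)⁴/32 = 1.279×10^-4 m⁴.
Shear stress varies linearly with radius: τ = T·r/J = 33750 × 0.00785 / 1.279×10^-4 = 2.071×10^6 Pa.

2070 kPa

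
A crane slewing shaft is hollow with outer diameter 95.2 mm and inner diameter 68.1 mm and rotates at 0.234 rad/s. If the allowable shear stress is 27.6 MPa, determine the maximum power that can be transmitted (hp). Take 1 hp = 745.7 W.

1.08 hp

J = π(d_o⁴ − d_i⁴)/32 = π(0.0952⁴ − 0.0681⁴)/32 = 5.952×10^-6 m⁴.
T_max = τ_allow·J/r = 2.76×10^7 × 5.952×10^-6 / 0.0476 = 3451 N·m.
ω = 0.234 rad/s, so P_max = T_max·ω = 807.6 W.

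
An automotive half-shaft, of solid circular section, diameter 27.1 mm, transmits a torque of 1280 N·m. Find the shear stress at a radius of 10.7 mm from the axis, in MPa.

J = πd⁴/32 = π(0.0271)⁴/32 = 5.295×10^-8 m⁴.
Shear stress varies linearly with radius: τ = T·r/J = 1280 × 0.0107 / 5.295×10^-8 = 2.587×10^8 Pa.

259 MPa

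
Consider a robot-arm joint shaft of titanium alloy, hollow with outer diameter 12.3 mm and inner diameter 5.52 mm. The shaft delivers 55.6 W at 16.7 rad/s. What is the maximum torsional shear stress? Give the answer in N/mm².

ω = 16.7 rad/s, so T = P/ω = 55.6 / 16.70 = 3.329 N·m.
J = π(d_o⁴ − d_i⁴)/32 = π(0.0123⁴ − 0.00552⁴)/32 = 2.156×10^-9 m⁴.
τ_max = T·r/J = 3.329 × 0.00615 / 2.156×10^-9 = 9.497×10^6 Pa.

9.50 N/mm²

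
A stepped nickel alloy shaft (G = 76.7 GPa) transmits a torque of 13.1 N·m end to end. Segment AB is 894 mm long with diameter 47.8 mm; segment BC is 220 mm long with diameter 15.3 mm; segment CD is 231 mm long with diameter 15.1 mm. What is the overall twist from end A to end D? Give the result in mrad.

15.0 mrad

J_AB = π(0.0478)⁴/32 = 5.13×10^-7 m⁴; J_BC = π(0.0153)⁴/32 = 5.38×10^-9 m⁴; J_CD = π(0.0151)⁴/32 = 5.10×10^-9 m⁴.
θ = (T/G)·Σ L_i/J_i = (13.10/76.7×10⁹)·(0.894/5.13×10^-7 + 0.220/5.38×10^-9 + 0.231/5.10×10^-9) = 0.01501 rad.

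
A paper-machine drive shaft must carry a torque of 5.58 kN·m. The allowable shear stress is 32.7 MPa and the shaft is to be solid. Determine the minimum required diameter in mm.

95.4 mm

For a solid shaft τ_max = 16T/(πd³), so d = (16T/(π τ_allow))^(1/3) = (16·5580/(π·3.27×10^7))^(1/3) = 0.09543 m.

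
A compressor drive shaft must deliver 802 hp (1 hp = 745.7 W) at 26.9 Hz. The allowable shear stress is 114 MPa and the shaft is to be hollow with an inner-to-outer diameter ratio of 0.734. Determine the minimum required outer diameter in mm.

60.6 mm

ω = 2π·26.9 = 169.0 rad/s, so T = P/ω = 802×745.7 / 169.0 = 3538 N·m.
For a hollow shaft with d_i/d_o = 0.734: τ_max = 16T/(π d_o³ (1−k⁴)), so d_o = [16T/(π τ_allow (1−k⁴))]^(1/3) = [16·3538/(π·1.14×10^8·0.7097)]^(1/3) = 0.06062 m.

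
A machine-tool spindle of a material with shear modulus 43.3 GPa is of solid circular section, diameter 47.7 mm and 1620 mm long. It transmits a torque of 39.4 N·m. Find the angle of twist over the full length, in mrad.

J = πd⁴/32 = π(0.0477)⁴/32 = 5.082×10^-7 m⁴.
θ = T·L/(G·J) = 39.40 × 1.62 / (43.3×10⁹ × 5.082×10^-7) = 2.900×10^-3 rad.

2.90 mrad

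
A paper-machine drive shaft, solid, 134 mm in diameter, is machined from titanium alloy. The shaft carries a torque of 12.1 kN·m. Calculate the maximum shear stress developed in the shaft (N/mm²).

25.6 N/mm²

J = πd⁴/32 = π(0.134)⁴/32 = 3.165×10^-5 m⁴.
τ_max = T·r/J = 12100 × 0.0670 / 3.165×10^-5 = 2.561×10^7 Pa.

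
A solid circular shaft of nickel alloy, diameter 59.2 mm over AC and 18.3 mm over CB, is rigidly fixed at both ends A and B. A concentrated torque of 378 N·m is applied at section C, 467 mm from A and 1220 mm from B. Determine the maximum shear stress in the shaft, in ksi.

Compatibility: T_A·a/J_AC = T_B·b/J_CB with T_A + T_B = T₀.
J_AC = 1.21×10^-6 m⁴, J_CB = 1.10×10^-8 m⁴, so T_A = T₀·(J_AC/a)/((J_AC/a)+(J_CB/b)) = 376.7 N·m, T_B = 1.317 N·m.
τ in each portion: τ_AC = 9.25×10^6 Pa, τ_CB = 1.09×10^6 Pa; maximum is in AC.
τ_max = T_AC·r/J = 376.7·0.0296/1.21×10^-6 = 9.247×10^6 Pa.

1.34 ksi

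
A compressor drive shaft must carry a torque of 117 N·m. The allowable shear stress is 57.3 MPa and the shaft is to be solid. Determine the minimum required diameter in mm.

21.8 mm

For a solid shaft τ_max = 16T/(πd³), so d = (16T/(π τ_allow))^(1/3) = (16·117.0/(π·5.73×10^7))^(1/3) = 0.02183 m.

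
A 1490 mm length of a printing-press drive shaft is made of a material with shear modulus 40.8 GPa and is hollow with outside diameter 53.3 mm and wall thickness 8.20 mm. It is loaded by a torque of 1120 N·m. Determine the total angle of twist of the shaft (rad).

0.0670 rad

J = π(d_o⁴ − d_i⁴)/32 = π(0.0533⁴ − 0.0369⁴)/32 = 6.103×10^-7 m⁴.
θ = T·L/(G·J) = 1120 × 1.49 / (40.8×10⁹ × 6.103×10^-7) = 0.06702 rad.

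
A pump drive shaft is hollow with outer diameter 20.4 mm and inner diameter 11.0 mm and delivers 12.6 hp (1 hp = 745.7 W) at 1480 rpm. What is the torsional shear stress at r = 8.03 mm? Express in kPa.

ω = 2π·1480/60 = 155.0 rad/s, so T = P/ω = 12.6×745.7 / 155.0 = 60.62 N·m.
J = π(d_o⁴ − d_i⁴)/32 = π(0.0204⁴ − 0.0110⁴)/32 = 1.557×10^-8 m⁴.
Shear stress varies linearly with radius: τ = T·r/J = 60.62 × 0.00803 / 1.557×10^-8 = 3.128×10^7 Pa.

31300 kPa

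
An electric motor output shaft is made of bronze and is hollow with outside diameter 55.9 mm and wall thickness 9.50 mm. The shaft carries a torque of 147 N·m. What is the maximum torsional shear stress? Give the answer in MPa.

J = π(d_o⁴ − d_i⁴)/32 = π(0.0559⁴ − 0.0369⁴)/32 = 7.766×10^-7 m⁴.
τ_max = T·r/J = 147.0 × 0.0279 / 7.766×10^-7 = 5.291×10^6 Pa.

5.29 MPa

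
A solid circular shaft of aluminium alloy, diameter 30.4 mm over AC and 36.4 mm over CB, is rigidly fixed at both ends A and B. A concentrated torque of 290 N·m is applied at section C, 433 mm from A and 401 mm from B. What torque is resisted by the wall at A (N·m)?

Compatibility: T_A·a/J_AC = T_B·b/J_CB with T_A + T_B = T₀.
J_AC = 8.38×10^-8 m⁴, J_CB = 1.72×10^-7 m⁴, so T_A = T₀·(J_AC/a)/((J_AC/a)+(J_CB/b)) = 90.08 N·m, T_B = 199.9 N·m.

90.1 N·m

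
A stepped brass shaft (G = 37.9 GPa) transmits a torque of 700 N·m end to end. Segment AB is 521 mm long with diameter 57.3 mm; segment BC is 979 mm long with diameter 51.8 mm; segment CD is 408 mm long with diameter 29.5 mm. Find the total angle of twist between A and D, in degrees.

7.79°

J_AB = π(0.0573)⁴/32 = 1.06×10^-6 m⁴; J_BC = π(0.0518)⁴/32 = 7.07×10^-7 m⁴; J_CD = π(0.0295)⁴/32 = 7.44×10^-8 m⁴.
θ = (T/G)·Σ L_i/J_i = (700.0/37.9×10⁹)·(0.521/1.06×10^-6 + 0.979/7.07×10^-7 + 0.408/7.44×10^-8) = 0.1360 rad.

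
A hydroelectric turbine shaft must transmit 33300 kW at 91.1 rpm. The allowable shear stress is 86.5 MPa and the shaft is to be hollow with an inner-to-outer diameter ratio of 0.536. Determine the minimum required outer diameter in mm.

607 mm

ω = 2π·91.1/60 = 9.540 rad/s, so T = P/ω = 33300×10³ / 9.540 = 3.491e6 N·m.
For a hollow shaft with d_i/d_o = 0.536: τ_max = 16T/(π d_o³ (1−k⁴)), so d_o = [16T/(π τ_allow (1−k⁴))]^(1/3) = [16·3.491e6/(π·8.65×10^7·0.9175)]^(1/3) = 0.6073 m.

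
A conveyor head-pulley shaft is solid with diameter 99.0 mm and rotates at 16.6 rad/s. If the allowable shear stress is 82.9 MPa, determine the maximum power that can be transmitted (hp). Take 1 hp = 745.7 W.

352 hp

J = πd⁴/32 = π(0.0990)⁴/32 = 9.431×10^-6 m⁴.
T_max = τ_allow·J/r = 8.29×10^7 × 9.431×10^-6 / 0.0495 = 15790 N·m.
ω = 16.6 rad/s, so P_max = T_max·ω = 2.622×10^5 W.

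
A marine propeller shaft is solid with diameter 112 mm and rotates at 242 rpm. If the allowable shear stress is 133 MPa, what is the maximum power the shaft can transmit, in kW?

J = πd⁴/32 = π(0.112)⁴/32 = 1.545×10^-5 m⁴.
T_max = τ_allow·J/r = 1.33×10^8 × 1.545×10^-5 / 0.0560 = 36690 N·m.
ω = 2π·242/60 = 25.34 rad/s, so P_max = T_max·ω = 9.298×10^5 W.

930 kW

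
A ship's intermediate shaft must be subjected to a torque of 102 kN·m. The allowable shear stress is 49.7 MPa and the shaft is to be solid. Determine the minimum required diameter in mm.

219 mm

For a solid shaft τ_max = 16T/(πd³), so d = (16T/(π τ_allow))^(1/3) = (16·102000/(π·4.97×10^7))^(1/3) = 0.2186 m.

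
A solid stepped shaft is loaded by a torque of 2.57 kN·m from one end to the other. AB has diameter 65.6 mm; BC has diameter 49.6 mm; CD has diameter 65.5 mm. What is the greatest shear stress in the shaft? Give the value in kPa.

107000 kPa

Under the same torque, τ_max = 16T/(πd³) is largest where d is smallest — segment BC (d = 49.6 mm).
τ_max = 16·2570/(π·(0.0496)³) = 1.073×10^8 Pa.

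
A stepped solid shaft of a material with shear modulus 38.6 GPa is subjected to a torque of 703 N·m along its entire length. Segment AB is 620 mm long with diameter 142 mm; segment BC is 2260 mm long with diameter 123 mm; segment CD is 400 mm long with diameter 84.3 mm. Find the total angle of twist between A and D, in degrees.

0.205°

J_AB = π(0.142)⁴/32 = 3.99×10^-5 m⁴; J_BC = π(0.123)⁴/32 = 2.25×10^-5 m⁴; J_CD = π(0.0843)⁴/32 = 4.96×10^-6 m⁴.
θ = (T/G)·Σ L_i/J_i = (703.0/38.6×10⁹)·(0.620/3.99×10^-5 + 2.26/2.25×10^-5 + 0.400/4.96×10^-6) = 3.584×10^-3 rad.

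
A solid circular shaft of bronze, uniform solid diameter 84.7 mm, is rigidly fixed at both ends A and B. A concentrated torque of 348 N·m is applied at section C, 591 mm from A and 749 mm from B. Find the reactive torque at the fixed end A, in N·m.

With uniform GJ and both ends fixed, compatibility θ_AC = θ_CB gives T_A·a = T_B·b, together with T_A + T_B = T₀.
T_A = T₀·b/(a+b) = 348.0·749/1340 = 194.5 N·m; T_B = 153.5 N·m.

195 N·m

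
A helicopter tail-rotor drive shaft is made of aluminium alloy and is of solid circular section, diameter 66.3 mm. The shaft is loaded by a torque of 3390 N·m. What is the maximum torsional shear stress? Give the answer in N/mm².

59.2 N/mm²

J = πd⁴/32 = π(0.0663)⁴/32 = 1.897×10^-6 m⁴.
τ_max = T·r/J = 3390 × 0.0331 / 1.897×10^-6 = 5.924×10^7 Pa.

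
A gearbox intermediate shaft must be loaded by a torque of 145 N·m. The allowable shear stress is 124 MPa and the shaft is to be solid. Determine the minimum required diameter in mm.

For a solid shaft τ_max = 16T/(πd³), so d = (16T/(π τ_allow))^(1/3) = (16·145.0/(π·1.24×10^8))^(1/3) = 0.01813 m.

18.1 mm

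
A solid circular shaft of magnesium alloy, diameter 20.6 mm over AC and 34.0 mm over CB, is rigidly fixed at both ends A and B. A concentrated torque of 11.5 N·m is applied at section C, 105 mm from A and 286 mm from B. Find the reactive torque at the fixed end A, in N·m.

3.09 N·m

Compatibility: T_A·a/J_AC = T_B·b/J_CB with T_A + T_B = T₀.
J_AC = 1.77×10^-8 m⁴, J_CB = 1.31×10^-7 m⁴, so T_A = T₀·(J_AC/a)/((J_AC/a)+(J_CB/b)) = 3.088 N·m, T_B = 8.412 N·m.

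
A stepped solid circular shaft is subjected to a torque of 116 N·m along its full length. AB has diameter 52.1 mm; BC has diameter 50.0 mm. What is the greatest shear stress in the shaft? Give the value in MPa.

Under the same torque, τ_max = 16T/(πd³) is largest where d is smallest — segment BC (d = 50.0 mm).
τ_max = 16·116.0/(π·(0.0500)³) = 4.726×10^6 Pa.

4.73 MPa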